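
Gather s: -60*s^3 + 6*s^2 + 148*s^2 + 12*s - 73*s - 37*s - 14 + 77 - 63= -60*s^3 + 154*s^2 - 98*s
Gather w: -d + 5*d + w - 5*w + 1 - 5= 4*d - 4*w - 4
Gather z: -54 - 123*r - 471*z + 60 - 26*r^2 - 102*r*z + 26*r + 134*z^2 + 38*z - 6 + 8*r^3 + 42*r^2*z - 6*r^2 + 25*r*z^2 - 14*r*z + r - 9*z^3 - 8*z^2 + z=8*r^3 - 32*r^2 - 96*r - 9*z^3 + z^2*(25*r + 126) + z*(42*r^2 - 116*r - 432)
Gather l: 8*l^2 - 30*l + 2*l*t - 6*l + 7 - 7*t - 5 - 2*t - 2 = 8*l^2 + l*(2*t - 36) - 9*t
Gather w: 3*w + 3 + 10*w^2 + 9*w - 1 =10*w^2 + 12*w + 2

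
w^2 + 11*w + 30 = (w + 5)*(w + 6)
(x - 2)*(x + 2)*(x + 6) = x^3 + 6*x^2 - 4*x - 24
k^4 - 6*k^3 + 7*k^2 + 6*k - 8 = (k - 4)*(k - 2)*(k - 1)*(k + 1)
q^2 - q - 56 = (q - 8)*(q + 7)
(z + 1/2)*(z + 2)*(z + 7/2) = z^3 + 6*z^2 + 39*z/4 + 7/2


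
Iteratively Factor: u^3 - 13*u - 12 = (u + 1)*(u^2 - u - 12) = (u - 4)*(u + 1)*(u + 3)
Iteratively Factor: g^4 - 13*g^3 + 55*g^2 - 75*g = (g - 3)*(g^3 - 10*g^2 + 25*g) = g*(g - 3)*(g^2 - 10*g + 25) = g*(g - 5)*(g - 3)*(g - 5)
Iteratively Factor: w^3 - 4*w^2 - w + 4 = (w - 4)*(w^2 - 1) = (w - 4)*(w + 1)*(w - 1)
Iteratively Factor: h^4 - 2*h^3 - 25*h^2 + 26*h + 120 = (h + 2)*(h^3 - 4*h^2 - 17*h + 60) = (h + 2)*(h + 4)*(h^2 - 8*h + 15) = (h - 3)*(h + 2)*(h + 4)*(h - 5)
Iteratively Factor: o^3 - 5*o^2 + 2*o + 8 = (o - 2)*(o^2 - 3*o - 4) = (o - 4)*(o - 2)*(o + 1)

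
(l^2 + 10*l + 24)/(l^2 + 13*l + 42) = (l + 4)/(l + 7)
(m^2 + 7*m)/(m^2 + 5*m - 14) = m/(m - 2)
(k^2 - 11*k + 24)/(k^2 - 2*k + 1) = (k^2 - 11*k + 24)/(k^2 - 2*k + 1)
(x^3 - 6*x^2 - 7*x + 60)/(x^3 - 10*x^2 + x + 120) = (x - 4)/(x - 8)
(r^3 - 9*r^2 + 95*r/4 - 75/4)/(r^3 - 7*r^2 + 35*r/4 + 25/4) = (2*r - 3)/(2*r + 1)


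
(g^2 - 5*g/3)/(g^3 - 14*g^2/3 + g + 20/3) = g/(g^2 - 3*g - 4)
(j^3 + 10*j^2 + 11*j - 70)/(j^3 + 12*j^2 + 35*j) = (j - 2)/j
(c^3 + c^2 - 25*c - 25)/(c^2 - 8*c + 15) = (c^2 + 6*c + 5)/(c - 3)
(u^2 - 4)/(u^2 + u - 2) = (u - 2)/(u - 1)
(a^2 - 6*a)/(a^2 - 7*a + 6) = a/(a - 1)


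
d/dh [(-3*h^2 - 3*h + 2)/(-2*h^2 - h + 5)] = (-3*h^2 - 22*h - 13)/(4*h^4 + 4*h^3 - 19*h^2 - 10*h + 25)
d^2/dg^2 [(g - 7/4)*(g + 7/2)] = 2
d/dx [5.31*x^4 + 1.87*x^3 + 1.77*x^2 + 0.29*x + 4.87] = 21.24*x^3 + 5.61*x^2 + 3.54*x + 0.29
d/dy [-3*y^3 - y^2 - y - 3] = -9*y^2 - 2*y - 1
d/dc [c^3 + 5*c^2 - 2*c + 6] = 3*c^2 + 10*c - 2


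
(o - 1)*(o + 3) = o^2 + 2*o - 3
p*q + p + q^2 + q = (p + q)*(q + 1)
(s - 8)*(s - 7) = s^2 - 15*s + 56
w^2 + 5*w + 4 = (w + 1)*(w + 4)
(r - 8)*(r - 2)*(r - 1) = r^3 - 11*r^2 + 26*r - 16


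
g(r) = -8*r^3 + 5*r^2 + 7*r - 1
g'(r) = -24*r^2 + 10*r + 7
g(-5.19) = 1215.74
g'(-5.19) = -691.37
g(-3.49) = 375.54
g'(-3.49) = -320.22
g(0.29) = 1.26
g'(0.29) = 7.88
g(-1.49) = 26.13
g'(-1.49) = -61.18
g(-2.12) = 82.86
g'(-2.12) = -122.07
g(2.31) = -56.76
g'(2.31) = -97.97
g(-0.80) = 0.70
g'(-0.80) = -16.36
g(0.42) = 2.23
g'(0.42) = 6.97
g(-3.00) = 239.00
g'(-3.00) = -239.00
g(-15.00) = 28019.00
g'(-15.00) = -5543.00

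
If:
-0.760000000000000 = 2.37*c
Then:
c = -0.32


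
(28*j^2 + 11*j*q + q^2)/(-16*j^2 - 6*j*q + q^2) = (28*j^2 + 11*j*q + q^2)/(-16*j^2 - 6*j*q + q^2)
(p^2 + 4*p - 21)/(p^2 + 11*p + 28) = (p - 3)/(p + 4)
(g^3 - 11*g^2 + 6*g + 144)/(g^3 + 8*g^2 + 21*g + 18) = (g^2 - 14*g + 48)/(g^2 + 5*g + 6)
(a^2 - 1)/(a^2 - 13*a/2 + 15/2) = 2*(a^2 - 1)/(2*a^2 - 13*a + 15)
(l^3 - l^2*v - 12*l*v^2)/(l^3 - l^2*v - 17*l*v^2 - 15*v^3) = l*(-l + 4*v)/(-l^2 + 4*l*v + 5*v^2)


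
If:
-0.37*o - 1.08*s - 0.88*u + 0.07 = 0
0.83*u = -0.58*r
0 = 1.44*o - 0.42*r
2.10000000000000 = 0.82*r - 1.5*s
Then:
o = 5.53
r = 18.97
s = 8.97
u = -13.26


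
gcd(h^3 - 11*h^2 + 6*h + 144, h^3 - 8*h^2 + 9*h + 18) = h - 6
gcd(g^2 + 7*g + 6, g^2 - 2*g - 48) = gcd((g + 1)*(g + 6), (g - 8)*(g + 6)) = g + 6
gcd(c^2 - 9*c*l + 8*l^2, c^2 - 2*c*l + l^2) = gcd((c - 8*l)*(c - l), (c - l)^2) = c - l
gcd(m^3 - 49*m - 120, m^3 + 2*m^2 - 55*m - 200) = m^2 - 3*m - 40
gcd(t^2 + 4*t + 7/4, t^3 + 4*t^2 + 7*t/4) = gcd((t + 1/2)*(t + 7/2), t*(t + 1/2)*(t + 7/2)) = t^2 + 4*t + 7/4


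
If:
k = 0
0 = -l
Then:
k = 0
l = 0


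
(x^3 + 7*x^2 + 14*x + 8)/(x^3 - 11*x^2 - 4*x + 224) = (x^2 + 3*x + 2)/(x^2 - 15*x + 56)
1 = 1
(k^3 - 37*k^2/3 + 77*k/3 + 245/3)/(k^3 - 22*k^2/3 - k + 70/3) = (k - 7)/(k - 2)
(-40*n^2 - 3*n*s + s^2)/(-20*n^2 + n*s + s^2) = (-8*n + s)/(-4*n + s)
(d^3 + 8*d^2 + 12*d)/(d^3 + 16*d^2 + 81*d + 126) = d*(d + 2)/(d^2 + 10*d + 21)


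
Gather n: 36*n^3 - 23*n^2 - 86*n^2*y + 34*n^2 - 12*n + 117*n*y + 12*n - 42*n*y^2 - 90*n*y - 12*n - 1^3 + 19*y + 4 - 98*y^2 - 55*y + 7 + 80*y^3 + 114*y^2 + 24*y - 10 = 36*n^3 + n^2*(11 - 86*y) + n*(-42*y^2 + 27*y - 12) + 80*y^3 + 16*y^2 - 12*y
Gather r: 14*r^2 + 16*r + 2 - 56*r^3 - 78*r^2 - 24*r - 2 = -56*r^3 - 64*r^2 - 8*r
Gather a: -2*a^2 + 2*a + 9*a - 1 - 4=-2*a^2 + 11*a - 5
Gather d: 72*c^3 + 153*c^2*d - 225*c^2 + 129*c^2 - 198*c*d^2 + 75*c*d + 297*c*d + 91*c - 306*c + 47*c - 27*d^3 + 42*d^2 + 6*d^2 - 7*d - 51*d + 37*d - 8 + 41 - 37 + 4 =72*c^3 - 96*c^2 - 168*c - 27*d^3 + d^2*(48 - 198*c) + d*(153*c^2 + 372*c - 21)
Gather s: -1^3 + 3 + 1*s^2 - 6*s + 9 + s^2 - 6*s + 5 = 2*s^2 - 12*s + 16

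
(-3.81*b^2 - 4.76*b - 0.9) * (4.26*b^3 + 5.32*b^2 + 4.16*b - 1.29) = -16.2306*b^5 - 40.5468*b^4 - 45.0068*b^3 - 19.6747*b^2 + 2.3964*b + 1.161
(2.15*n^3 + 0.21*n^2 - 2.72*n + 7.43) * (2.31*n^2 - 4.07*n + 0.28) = 4.9665*n^5 - 8.2654*n^4 - 6.5359*n^3 + 28.2925*n^2 - 31.0017*n + 2.0804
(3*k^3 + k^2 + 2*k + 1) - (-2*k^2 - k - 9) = 3*k^3 + 3*k^2 + 3*k + 10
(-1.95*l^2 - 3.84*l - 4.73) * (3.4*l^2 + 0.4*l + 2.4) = -6.63*l^4 - 13.836*l^3 - 22.298*l^2 - 11.108*l - 11.352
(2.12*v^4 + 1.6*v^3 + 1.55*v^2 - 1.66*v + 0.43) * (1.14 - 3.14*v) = -6.6568*v^5 - 2.6072*v^4 - 3.043*v^3 + 6.9794*v^2 - 3.2426*v + 0.4902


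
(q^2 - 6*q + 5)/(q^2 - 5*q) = (q - 1)/q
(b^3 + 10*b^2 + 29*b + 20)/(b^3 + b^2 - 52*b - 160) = (b + 1)/(b - 8)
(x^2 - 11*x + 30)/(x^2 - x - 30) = (x - 5)/(x + 5)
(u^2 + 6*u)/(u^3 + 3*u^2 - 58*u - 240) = u/(u^2 - 3*u - 40)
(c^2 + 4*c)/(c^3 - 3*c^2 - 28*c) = 1/(c - 7)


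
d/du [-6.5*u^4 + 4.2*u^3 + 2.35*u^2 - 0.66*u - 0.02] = -26.0*u^3 + 12.6*u^2 + 4.7*u - 0.66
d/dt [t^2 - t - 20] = 2*t - 1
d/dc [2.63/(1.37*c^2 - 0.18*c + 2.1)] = (0.4734 - 7.2062*c)/(1.37*c^2 - 0.18*c + 2.1)^2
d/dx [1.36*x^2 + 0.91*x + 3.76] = 2.72*x + 0.91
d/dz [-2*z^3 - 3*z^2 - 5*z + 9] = -6*z^2 - 6*z - 5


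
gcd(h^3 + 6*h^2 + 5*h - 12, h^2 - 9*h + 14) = 1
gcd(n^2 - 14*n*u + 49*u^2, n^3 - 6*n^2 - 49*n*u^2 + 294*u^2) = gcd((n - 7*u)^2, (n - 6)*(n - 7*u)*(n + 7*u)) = -n + 7*u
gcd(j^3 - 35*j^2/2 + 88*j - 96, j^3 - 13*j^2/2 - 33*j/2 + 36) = j^2 - 19*j/2 + 12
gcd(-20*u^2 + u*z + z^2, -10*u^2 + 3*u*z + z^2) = 5*u + z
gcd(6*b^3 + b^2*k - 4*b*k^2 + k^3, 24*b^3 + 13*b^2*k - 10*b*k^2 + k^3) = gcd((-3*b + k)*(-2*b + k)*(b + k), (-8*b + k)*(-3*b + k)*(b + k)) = 3*b^2 + 2*b*k - k^2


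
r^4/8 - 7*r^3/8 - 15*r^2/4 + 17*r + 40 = (r/4 + 1)*(r/2 + 1)*(r - 8)*(r - 5)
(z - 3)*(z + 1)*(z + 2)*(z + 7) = z^4 + 7*z^3 - 7*z^2 - 55*z - 42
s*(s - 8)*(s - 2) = s^3 - 10*s^2 + 16*s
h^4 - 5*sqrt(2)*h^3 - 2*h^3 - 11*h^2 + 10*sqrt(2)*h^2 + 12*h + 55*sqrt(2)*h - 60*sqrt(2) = (h - 4)*(h - 1)*(h + 3)*(h - 5*sqrt(2))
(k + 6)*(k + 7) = k^2 + 13*k + 42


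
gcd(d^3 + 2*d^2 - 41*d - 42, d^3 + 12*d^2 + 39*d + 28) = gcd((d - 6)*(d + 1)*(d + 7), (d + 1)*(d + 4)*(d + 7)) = d^2 + 8*d + 7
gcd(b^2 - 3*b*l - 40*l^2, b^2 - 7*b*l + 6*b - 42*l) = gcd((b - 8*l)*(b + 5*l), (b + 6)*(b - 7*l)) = 1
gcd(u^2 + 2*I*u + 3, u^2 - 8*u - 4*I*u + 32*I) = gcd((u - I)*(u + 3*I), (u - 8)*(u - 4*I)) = 1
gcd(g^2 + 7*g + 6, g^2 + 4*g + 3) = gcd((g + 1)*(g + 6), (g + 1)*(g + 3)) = g + 1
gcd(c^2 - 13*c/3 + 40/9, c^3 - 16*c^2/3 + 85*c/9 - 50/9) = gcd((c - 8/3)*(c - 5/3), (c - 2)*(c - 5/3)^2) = c - 5/3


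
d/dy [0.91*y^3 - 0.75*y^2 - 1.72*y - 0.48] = 2.73*y^2 - 1.5*y - 1.72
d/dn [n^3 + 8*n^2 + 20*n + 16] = 3*n^2 + 16*n + 20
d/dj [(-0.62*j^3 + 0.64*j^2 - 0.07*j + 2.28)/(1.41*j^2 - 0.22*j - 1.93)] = (-0.8742*j^4 + 0.2728*j^3 + 3.5477*j^2 - 8.9*j + 0.6367)/(1.9881*j^4 - 0.6204*j^3 - 5.3942*j^2 + 0.8492*j + 3.7249)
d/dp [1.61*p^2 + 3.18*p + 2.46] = 3.22*p + 3.18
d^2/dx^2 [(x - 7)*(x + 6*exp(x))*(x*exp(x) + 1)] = x^3*exp(x) + 24*x^2*exp(2*x) - x^2*exp(x) - 120*x*exp(2*x) - 16*x*exp(x) - 156*exp(2*x) - 44*exp(x) + 2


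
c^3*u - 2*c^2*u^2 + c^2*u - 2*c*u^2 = c*(c - 2*u)*(c*u + u)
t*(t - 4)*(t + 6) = t^3 + 2*t^2 - 24*t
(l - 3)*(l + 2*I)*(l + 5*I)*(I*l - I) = I*l^4 - 7*l^3 - 4*I*l^3 + 28*l^2 - 7*I*l^2 - 21*l + 40*I*l - 30*I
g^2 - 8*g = g*(g - 8)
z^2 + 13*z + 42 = (z + 6)*(z + 7)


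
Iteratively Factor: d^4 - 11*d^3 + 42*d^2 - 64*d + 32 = (d - 2)*(d^3 - 9*d^2 + 24*d - 16) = (d - 4)*(d - 2)*(d^2 - 5*d + 4) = (d - 4)*(d - 2)*(d - 1)*(d - 4)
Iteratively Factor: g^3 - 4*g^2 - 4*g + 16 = (g + 2)*(g^2 - 6*g + 8) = (g - 2)*(g + 2)*(g - 4)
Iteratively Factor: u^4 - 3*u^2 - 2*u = (u + 1)*(u^3 - u^2 - 2*u) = (u + 1)^2*(u^2 - 2*u) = u*(u + 1)^2*(u - 2)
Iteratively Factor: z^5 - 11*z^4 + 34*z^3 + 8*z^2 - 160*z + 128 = (z - 4)*(z^4 - 7*z^3 + 6*z^2 + 32*z - 32) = (z - 4)*(z + 2)*(z^3 - 9*z^2 + 24*z - 16) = (z - 4)^2*(z + 2)*(z^2 - 5*z + 4) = (z - 4)^2*(z - 1)*(z + 2)*(z - 4)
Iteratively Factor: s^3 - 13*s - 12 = (s - 4)*(s^2 + 4*s + 3) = (s - 4)*(s + 1)*(s + 3)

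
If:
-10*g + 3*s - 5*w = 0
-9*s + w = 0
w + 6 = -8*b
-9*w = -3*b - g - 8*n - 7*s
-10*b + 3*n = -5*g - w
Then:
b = -462/1061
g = 1246/1061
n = -8180/3183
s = -890/3183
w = -2670/1061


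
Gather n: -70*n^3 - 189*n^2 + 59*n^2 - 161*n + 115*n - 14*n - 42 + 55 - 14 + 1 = -70*n^3 - 130*n^2 - 60*n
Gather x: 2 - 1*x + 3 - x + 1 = 6 - 2*x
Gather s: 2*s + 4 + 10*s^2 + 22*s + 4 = 10*s^2 + 24*s + 8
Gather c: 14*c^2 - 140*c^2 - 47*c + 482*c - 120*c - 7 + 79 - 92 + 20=-126*c^2 + 315*c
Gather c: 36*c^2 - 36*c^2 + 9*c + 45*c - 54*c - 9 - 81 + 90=0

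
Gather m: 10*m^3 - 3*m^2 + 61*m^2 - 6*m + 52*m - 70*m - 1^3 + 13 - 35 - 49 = 10*m^3 + 58*m^2 - 24*m - 72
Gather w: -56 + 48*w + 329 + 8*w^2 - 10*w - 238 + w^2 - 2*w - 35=9*w^2 + 36*w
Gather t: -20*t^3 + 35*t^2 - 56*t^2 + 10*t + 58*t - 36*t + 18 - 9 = -20*t^3 - 21*t^2 + 32*t + 9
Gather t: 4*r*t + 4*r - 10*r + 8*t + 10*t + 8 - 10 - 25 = -6*r + t*(4*r + 18) - 27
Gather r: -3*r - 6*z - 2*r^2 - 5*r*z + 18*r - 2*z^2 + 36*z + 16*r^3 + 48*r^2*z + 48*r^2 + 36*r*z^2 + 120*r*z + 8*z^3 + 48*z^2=16*r^3 + r^2*(48*z + 46) + r*(36*z^2 + 115*z + 15) + 8*z^3 + 46*z^2 + 30*z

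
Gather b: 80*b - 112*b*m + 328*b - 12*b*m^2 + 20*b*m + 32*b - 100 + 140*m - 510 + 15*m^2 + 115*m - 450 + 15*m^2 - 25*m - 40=b*(-12*m^2 - 92*m + 440) + 30*m^2 + 230*m - 1100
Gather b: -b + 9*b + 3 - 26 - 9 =8*b - 32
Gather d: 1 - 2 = -1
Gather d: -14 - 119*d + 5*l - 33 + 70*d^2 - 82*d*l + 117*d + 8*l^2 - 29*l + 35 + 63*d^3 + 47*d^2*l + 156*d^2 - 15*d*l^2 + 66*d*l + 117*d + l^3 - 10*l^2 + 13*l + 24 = 63*d^3 + d^2*(47*l + 226) + d*(-15*l^2 - 16*l + 115) + l^3 - 2*l^2 - 11*l + 12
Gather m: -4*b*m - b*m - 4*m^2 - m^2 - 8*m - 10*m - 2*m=-5*m^2 + m*(-5*b - 20)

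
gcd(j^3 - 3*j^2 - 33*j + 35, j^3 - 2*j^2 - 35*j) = j^2 - 2*j - 35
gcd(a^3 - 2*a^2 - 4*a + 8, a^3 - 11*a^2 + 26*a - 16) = a - 2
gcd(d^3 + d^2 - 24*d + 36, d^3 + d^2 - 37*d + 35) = 1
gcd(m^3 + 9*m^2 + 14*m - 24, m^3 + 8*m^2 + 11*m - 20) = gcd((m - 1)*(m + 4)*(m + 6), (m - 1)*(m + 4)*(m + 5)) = m^2 + 3*m - 4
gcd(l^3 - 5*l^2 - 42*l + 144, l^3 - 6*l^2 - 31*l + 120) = l^2 - 11*l + 24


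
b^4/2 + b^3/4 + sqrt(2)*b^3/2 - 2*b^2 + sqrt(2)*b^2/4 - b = b*(b/2 + sqrt(2))*(b + 1/2)*(b - sqrt(2))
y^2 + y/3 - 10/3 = (y - 5/3)*(y + 2)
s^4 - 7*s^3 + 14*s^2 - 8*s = s*(s - 4)*(s - 2)*(s - 1)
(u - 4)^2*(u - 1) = u^3 - 9*u^2 + 24*u - 16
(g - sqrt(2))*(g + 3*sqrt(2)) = g^2 + 2*sqrt(2)*g - 6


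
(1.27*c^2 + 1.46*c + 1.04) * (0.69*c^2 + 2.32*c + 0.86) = 0.8763*c^4 + 3.9538*c^3 + 5.197*c^2 + 3.6684*c + 0.8944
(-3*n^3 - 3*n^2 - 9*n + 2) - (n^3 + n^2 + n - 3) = -4*n^3 - 4*n^2 - 10*n + 5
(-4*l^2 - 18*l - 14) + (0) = -4*l^2 - 18*l - 14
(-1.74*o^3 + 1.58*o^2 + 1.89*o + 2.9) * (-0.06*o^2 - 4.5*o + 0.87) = 0.1044*o^5 + 7.7352*o^4 - 8.7372*o^3 - 7.3044*o^2 - 11.4057*o + 2.523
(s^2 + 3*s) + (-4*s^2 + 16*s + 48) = -3*s^2 + 19*s + 48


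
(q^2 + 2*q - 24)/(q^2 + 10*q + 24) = (q - 4)/(q + 4)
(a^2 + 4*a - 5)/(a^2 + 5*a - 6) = (a + 5)/(a + 6)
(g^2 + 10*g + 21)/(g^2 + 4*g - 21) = (g + 3)/(g - 3)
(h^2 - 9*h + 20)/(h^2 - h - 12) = (h - 5)/(h + 3)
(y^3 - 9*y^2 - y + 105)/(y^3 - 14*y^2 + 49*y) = (y^2 - 2*y - 15)/(y*(y - 7))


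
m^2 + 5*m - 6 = (m - 1)*(m + 6)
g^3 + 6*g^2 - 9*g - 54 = (g - 3)*(g + 3)*(g + 6)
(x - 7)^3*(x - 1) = x^4 - 22*x^3 + 168*x^2 - 490*x + 343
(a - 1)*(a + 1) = a^2 - 1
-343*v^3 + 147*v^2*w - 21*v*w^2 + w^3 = (-7*v + w)^3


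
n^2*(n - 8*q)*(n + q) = n^4 - 7*n^3*q - 8*n^2*q^2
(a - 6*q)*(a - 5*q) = a^2 - 11*a*q + 30*q^2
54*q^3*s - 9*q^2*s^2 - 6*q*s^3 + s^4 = s*(-6*q + s)*(-3*q + s)*(3*q + s)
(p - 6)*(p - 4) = p^2 - 10*p + 24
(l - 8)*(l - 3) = l^2 - 11*l + 24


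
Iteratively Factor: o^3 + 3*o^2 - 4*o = (o - 1)*(o^2 + 4*o) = (o - 1)*(o + 4)*(o)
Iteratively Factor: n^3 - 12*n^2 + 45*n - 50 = (n - 5)*(n^2 - 7*n + 10) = (n - 5)^2*(n - 2)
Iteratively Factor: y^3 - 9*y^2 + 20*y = (y - 5)*(y^2 - 4*y) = (y - 5)*(y - 4)*(y)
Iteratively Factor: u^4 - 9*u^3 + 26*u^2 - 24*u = (u - 2)*(u^3 - 7*u^2 + 12*u) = (u - 3)*(u - 2)*(u^2 - 4*u) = u*(u - 3)*(u - 2)*(u - 4)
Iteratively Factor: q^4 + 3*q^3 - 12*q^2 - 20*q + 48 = (q - 2)*(q^3 + 5*q^2 - 2*q - 24) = (q - 2)*(q + 4)*(q^2 + q - 6) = (q - 2)^2*(q + 4)*(q + 3)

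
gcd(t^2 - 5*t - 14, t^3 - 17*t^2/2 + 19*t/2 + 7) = t - 7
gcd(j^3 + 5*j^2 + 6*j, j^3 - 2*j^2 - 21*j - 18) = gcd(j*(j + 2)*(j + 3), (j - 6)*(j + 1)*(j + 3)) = j + 3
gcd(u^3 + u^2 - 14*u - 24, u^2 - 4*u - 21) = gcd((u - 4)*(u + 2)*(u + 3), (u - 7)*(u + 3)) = u + 3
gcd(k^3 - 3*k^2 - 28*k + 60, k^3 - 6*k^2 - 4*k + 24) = k^2 - 8*k + 12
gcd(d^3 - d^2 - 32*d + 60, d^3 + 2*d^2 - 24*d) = d + 6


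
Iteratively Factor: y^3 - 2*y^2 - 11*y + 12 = (y + 3)*(y^2 - 5*y + 4) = (y - 1)*(y + 3)*(y - 4)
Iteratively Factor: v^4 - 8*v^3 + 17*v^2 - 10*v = (v - 5)*(v^3 - 3*v^2 + 2*v) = (v - 5)*(v - 1)*(v^2 - 2*v) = v*(v - 5)*(v - 1)*(v - 2)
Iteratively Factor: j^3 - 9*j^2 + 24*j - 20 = (j - 5)*(j^2 - 4*j + 4) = (j - 5)*(j - 2)*(j - 2)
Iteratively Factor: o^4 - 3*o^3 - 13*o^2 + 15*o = (o)*(o^3 - 3*o^2 - 13*o + 15) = o*(o - 5)*(o^2 + 2*o - 3) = o*(o - 5)*(o - 1)*(o + 3)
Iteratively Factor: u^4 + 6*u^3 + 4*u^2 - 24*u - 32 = (u + 2)*(u^3 + 4*u^2 - 4*u - 16) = (u + 2)*(u + 4)*(u^2 - 4) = (u + 2)^2*(u + 4)*(u - 2)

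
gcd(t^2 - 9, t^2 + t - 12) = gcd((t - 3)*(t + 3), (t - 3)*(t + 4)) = t - 3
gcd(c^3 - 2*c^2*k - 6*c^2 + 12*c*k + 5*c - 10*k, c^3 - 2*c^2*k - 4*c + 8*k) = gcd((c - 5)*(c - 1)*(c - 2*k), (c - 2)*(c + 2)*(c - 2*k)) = c - 2*k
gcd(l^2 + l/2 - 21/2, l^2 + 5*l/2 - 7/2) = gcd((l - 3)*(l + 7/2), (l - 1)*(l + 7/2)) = l + 7/2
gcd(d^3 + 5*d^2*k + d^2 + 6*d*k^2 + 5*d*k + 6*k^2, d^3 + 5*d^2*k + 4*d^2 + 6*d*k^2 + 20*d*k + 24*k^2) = d^2 + 5*d*k + 6*k^2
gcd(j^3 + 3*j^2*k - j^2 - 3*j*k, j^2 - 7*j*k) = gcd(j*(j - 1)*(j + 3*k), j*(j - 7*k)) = j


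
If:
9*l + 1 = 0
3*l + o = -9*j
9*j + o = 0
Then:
No Solution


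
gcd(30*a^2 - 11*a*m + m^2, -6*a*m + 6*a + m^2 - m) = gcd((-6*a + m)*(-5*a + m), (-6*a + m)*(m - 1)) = 6*a - m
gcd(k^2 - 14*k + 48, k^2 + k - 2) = 1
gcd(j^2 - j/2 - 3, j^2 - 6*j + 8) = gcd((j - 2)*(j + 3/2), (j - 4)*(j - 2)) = j - 2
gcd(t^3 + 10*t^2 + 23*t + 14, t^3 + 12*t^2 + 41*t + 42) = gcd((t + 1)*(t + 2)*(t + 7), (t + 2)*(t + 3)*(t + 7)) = t^2 + 9*t + 14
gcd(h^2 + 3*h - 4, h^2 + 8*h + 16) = h + 4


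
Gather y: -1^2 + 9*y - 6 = 9*y - 7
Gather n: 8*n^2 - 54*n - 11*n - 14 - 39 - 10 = 8*n^2 - 65*n - 63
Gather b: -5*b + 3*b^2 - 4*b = 3*b^2 - 9*b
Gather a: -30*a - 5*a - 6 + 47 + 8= 49 - 35*a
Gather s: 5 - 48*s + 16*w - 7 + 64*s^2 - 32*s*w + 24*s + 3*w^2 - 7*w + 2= 64*s^2 + s*(-32*w - 24) + 3*w^2 + 9*w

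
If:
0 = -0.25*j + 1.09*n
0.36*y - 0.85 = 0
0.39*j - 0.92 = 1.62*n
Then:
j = 49.89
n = 11.44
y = 2.36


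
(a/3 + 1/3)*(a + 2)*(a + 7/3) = a^3/3 + 16*a^2/9 + 3*a + 14/9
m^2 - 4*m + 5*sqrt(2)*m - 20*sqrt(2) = (m - 4)*(m + 5*sqrt(2))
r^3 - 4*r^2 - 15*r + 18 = (r - 6)*(r - 1)*(r + 3)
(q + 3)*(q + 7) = q^2 + 10*q + 21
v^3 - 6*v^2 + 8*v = v*(v - 4)*(v - 2)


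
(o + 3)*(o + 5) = o^2 + 8*o + 15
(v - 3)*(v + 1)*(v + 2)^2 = v^4 + 2*v^3 - 7*v^2 - 20*v - 12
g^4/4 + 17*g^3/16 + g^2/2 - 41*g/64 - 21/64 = (g/4 + 1/4)*(g - 3/4)*(g + 1/2)*(g + 7/2)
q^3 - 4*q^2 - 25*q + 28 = (q - 7)*(q - 1)*(q + 4)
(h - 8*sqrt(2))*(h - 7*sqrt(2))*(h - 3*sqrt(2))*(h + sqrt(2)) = h^4 - 17*sqrt(2)*h^3 + 166*h^2 - 134*sqrt(2)*h - 672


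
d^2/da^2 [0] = 0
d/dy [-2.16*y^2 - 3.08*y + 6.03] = -4.32*y - 3.08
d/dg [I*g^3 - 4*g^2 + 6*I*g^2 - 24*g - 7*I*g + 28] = 3*I*g^2 + g*(-8 + 12*I) - 24 - 7*I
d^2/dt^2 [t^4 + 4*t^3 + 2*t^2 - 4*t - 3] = 12*t^2 + 24*t + 4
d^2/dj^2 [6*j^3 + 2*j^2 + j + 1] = 36*j + 4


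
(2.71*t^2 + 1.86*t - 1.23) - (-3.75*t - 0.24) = 2.71*t^2 + 5.61*t - 0.99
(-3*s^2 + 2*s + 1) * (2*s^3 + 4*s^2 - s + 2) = -6*s^5 - 8*s^4 + 13*s^3 - 4*s^2 + 3*s + 2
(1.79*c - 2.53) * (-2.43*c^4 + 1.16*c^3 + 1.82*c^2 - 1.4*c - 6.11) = -4.3497*c^5 + 8.2243*c^4 + 0.323*c^3 - 7.1106*c^2 - 7.3949*c + 15.4583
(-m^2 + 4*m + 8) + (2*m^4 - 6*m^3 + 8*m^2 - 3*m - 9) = 2*m^4 - 6*m^3 + 7*m^2 + m - 1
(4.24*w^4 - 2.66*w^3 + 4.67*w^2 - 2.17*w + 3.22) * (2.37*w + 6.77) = 10.0488*w^5 + 22.4006*w^4 - 6.9403*w^3 + 26.473*w^2 - 7.0595*w + 21.7994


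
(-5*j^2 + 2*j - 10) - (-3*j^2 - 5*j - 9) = -2*j^2 + 7*j - 1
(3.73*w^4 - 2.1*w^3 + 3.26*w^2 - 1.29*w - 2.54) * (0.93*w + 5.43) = 3.4689*w^5 + 18.3009*w^4 - 8.3712*w^3 + 16.5021*w^2 - 9.3669*w - 13.7922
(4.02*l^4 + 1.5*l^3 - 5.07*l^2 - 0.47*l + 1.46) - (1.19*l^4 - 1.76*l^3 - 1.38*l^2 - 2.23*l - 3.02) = 2.83*l^4 + 3.26*l^3 - 3.69*l^2 + 1.76*l + 4.48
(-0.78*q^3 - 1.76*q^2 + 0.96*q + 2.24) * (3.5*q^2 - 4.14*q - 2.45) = -2.73*q^5 - 2.9308*q^4 + 12.5574*q^3 + 8.1776*q^2 - 11.6256*q - 5.488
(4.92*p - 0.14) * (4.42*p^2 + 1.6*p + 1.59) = 21.7464*p^3 + 7.2532*p^2 + 7.5988*p - 0.2226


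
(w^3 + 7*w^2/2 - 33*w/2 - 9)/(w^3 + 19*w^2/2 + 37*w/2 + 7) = (w^2 + 3*w - 18)/(w^2 + 9*w + 14)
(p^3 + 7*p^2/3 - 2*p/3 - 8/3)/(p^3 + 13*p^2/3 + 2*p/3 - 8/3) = (3*p^3 + 7*p^2 - 2*p - 8)/(3*p^3 + 13*p^2 + 2*p - 8)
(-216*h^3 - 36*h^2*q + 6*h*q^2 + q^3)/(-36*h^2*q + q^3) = (6*h + q)/q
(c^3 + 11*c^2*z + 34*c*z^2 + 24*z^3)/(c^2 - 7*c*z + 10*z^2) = (c^3 + 11*c^2*z + 34*c*z^2 + 24*z^3)/(c^2 - 7*c*z + 10*z^2)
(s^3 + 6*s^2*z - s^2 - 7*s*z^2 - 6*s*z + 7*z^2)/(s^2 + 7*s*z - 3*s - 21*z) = (s^2 - s*z - s + z)/(s - 3)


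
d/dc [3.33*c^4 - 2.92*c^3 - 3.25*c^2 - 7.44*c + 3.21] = 13.32*c^3 - 8.76*c^2 - 6.5*c - 7.44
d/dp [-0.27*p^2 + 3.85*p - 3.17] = 3.85 - 0.54*p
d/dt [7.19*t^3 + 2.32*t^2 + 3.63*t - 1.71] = 21.57*t^2 + 4.64*t + 3.63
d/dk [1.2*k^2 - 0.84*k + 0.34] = 2.4*k - 0.84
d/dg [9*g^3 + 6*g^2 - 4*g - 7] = 27*g^2 + 12*g - 4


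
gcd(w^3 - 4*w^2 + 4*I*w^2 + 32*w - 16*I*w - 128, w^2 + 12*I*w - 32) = w + 8*I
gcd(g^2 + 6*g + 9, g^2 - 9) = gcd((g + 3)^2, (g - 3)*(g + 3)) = g + 3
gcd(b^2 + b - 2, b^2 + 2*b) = b + 2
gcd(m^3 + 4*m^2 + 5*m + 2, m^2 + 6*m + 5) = m + 1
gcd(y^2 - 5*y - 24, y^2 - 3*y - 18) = y + 3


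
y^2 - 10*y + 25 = (y - 5)^2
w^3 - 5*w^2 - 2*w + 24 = (w - 4)*(w - 3)*(w + 2)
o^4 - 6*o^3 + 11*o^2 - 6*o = o*(o - 3)*(o - 2)*(o - 1)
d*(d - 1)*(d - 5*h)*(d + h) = d^4 - 4*d^3*h - d^3 - 5*d^2*h^2 + 4*d^2*h + 5*d*h^2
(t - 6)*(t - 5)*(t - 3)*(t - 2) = t^4 - 16*t^3 + 91*t^2 - 216*t + 180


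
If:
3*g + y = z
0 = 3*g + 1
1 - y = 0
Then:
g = -1/3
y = 1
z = 0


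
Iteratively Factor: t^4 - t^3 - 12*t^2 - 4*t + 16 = (t + 2)*(t^3 - 3*t^2 - 6*t + 8) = (t - 4)*(t + 2)*(t^2 + t - 2) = (t - 4)*(t - 1)*(t + 2)*(t + 2)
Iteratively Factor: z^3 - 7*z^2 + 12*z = (z - 3)*(z^2 - 4*z) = z*(z - 3)*(z - 4)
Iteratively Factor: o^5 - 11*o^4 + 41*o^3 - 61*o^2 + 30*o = (o - 5)*(o^4 - 6*o^3 + 11*o^2 - 6*o) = (o - 5)*(o - 3)*(o^3 - 3*o^2 + 2*o) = (o - 5)*(o - 3)*(o - 2)*(o^2 - o) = o*(o - 5)*(o - 3)*(o - 2)*(o - 1)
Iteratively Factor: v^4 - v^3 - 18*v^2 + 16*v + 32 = (v + 1)*(v^3 - 2*v^2 - 16*v + 32) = (v + 1)*(v + 4)*(v^2 - 6*v + 8) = (v - 2)*(v + 1)*(v + 4)*(v - 4)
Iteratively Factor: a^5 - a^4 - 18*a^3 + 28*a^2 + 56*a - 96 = (a - 2)*(a^4 + a^3 - 16*a^2 - 4*a + 48) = (a - 2)*(a + 4)*(a^3 - 3*a^2 - 4*a + 12) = (a - 3)*(a - 2)*(a + 4)*(a^2 - 4) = (a - 3)*(a - 2)^2*(a + 4)*(a + 2)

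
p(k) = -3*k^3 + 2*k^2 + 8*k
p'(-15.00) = -2077.00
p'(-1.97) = -34.81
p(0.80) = 6.14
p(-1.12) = -2.24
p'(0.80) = 5.44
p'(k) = -9*k^2 + 4*k + 8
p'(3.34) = -79.04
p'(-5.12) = -248.41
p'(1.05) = 2.28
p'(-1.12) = -7.77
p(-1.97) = 14.94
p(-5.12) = 414.12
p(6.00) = -528.00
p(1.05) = 7.13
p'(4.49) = -155.48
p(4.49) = -195.32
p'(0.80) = 5.44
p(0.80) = 6.14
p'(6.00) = -292.00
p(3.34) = -62.75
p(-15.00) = 10455.00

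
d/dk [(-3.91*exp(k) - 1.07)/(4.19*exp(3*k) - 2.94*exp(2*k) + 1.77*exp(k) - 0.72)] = (32.7658*exp(3*k) + 1.9545*exp(2*k) - 6.2916*exp(k) + 4.7091)*exp(k)/(17.5561*exp(6*k) - 24.6372*exp(5*k) + 23.4762*exp(4*k) - 16.4412*exp(3*k) + 7.3665*exp(2*k) - 2.5488*exp(k) + 0.5184)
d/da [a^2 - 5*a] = 2*a - 5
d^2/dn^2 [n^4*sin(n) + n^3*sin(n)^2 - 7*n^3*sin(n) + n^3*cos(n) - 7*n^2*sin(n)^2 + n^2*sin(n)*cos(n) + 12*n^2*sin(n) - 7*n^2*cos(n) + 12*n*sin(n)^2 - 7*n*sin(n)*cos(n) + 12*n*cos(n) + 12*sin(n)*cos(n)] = -n^4*sin(n) + 7*sqrt(2)*n^3*sin(n + pi/4) + 2*n^3*cos(2*n) - 6*n^2*sin(n) + 4*n^2*sin(2*n) - 35*n^2*cos(n) - 14*n^2*cos(2*n) - 14*n*sin(n) - 14*n*sin(2*n) + 42*n*cos(n) + 25*n*cos(2*n) + 3*n + sin(2*n) - 14*cos(n) - 7*cos(2*n) - 7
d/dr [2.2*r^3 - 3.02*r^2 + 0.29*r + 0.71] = 6.6*r^2 - 6.04*r + 0.29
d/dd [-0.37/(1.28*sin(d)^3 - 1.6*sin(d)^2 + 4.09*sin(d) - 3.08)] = (1.4208*sin(d)^2 - 1.184*sin(d) + 1.5133)*cos(d)/(1.28*sin(d)^3 - 1.6*sin(d)^2 + 4.09*sin(d) - 3.08)^2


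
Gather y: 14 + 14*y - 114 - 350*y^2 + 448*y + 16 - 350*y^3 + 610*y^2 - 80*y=-350*y^3 + 260*y^2 + 382*y - 84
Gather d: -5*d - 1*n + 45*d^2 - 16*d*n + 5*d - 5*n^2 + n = 45*d^2 - 16*d*n - 5*n^2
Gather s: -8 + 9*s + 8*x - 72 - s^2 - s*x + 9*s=-s^2 + s*(18 - x) + 8*x - 80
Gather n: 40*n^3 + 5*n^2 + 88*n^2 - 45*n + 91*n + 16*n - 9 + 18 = 40*n^3 + 93*n^2 + 62*n + 9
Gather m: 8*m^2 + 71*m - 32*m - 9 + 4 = 8*m^2 + 39*m - 5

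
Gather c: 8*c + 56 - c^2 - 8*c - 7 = 49 - c^2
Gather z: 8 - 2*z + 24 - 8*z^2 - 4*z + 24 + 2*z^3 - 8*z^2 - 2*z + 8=2*z^3 - 16*z^2 - 8*z + 64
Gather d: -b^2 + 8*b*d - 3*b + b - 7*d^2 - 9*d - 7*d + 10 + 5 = -b^2 - 2*b - 7*d^2 + d*(8*b - 16) + 15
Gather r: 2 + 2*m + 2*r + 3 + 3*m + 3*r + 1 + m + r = 6*m + 6*r + 6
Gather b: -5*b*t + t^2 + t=-5*b*t + t^2 + t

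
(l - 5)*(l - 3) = l^2 - 8*l + 15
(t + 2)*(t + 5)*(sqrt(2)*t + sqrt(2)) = sqrt(2)*t^3 + 8*sqrt(2)*t^2 + 17*sqrt(2)*t + 10*sqrt(2)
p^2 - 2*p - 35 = (p - 7)*(p + 5)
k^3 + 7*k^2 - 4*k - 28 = (k - 2)*(k + 2)*(k + 7)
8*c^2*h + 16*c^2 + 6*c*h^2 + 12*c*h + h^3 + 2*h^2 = (2*c + h)*(4*c + h)*(h + 2)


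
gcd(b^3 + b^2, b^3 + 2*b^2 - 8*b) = b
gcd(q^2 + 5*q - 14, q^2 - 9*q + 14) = q - 2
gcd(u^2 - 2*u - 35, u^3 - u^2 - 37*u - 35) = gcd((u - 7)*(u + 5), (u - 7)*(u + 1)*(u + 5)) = u^2 - 2*u - 35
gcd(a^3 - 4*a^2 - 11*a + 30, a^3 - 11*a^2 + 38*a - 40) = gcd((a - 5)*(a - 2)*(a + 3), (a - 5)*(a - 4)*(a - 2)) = a^2 - 7*a + 10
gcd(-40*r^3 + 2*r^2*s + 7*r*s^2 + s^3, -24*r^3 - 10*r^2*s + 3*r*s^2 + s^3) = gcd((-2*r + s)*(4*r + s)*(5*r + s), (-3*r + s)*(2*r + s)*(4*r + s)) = 4*r + s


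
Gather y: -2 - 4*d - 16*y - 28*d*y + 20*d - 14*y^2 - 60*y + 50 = 16*d - 14*y^2 + y*(-28*d - 76) + 48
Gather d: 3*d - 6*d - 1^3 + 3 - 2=-3*d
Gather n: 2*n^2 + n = 2*n^2 + n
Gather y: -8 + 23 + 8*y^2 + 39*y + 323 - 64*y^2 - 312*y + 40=-56*y^2 - 273*y + 378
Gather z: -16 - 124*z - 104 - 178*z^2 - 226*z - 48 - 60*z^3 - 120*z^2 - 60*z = -60*z^3 - 298*z^2 - 410*z - 168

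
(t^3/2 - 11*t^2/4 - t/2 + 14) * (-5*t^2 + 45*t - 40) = -5*t^5/2 + 145*t^4/4 - 565*t^3/4 + 35*t^2/2 + 650*t - 560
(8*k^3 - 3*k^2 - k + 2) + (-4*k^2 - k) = 8*k^3 - 7*k^2 - 2*k + 2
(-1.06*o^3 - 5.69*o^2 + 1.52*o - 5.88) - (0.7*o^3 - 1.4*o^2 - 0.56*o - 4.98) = -1.76*o^3 - 4.29*o^2 + 2.08*o - 0.899999999999999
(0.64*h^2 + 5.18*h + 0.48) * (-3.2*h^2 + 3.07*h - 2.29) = -2.048*h^4 - 14.6112*h^3 + 12.901*h^2 - 10.3886*h - 1.0992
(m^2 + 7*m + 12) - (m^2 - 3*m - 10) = 10*m + 22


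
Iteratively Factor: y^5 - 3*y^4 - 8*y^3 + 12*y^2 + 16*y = (y - 4)*(y^4 + y^3 - 4*y^2 - 4*y) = (y - 4)*(y + 1)*(y^3 - 4*y) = y*(y - 4)*(y + 1)*(y^2 - 4) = y*(y - 4)*(y + 1)*(y + 2)*(y - 2)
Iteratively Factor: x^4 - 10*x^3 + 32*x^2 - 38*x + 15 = (x - 1)*(x^3 - 9*x^2 + 23*x - 15) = (x - 5)*(x - 1)*(x^2 - 4*x + 3) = (x - 5)*(x - 1)^2*(x - 3)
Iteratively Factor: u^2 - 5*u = (u)*(u - 5)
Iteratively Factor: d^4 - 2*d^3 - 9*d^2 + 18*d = (d - 2)*(d^3 - 9*d) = (d - 3)*(d - 2)*(d^2 + 3*d) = d*(d - 3)*(d - 2)*(d + 3)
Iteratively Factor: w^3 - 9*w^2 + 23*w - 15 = (w - 3)*(w^2 - 6*w + 5) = (w - 3)*(w - 1)*(w - 5)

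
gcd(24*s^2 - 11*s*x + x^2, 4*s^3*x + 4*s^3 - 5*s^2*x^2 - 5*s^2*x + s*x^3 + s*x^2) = 1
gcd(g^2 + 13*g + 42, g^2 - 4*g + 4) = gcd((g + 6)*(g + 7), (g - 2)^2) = 1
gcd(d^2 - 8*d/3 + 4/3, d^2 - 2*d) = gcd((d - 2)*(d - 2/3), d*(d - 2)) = d - 2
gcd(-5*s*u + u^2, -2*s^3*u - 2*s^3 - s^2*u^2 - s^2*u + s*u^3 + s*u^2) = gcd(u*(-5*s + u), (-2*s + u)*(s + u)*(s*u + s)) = 1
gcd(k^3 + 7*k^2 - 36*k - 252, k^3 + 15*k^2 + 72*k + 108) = k + 6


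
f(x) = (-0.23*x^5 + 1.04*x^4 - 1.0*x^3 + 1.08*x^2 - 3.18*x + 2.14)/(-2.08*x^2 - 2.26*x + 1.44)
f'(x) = (4.16*x + 2.26)*(-0.23*x^5 + 1.04*x^4 - 1.0*x^3 + 1.08*x^2 - 3.18*x + 2.14)/(-2.08*x^2 - 2.26*x + 1.44)^2 + (-1.15*x^4 + 4.16*x^3 - 3.0*x^2 + 2.16*x - 3.18)/(-2.08*x^2 - 2.26*x + 1.44)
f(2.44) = -0.20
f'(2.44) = -0.09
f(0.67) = -0.37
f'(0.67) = 3.89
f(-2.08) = -17.79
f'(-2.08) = -11.94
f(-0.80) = 3.33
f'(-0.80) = -6.78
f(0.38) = 3.75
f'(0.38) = 42.04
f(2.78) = -0.20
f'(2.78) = 0.11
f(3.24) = -0.06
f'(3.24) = 0.50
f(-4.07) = -26.98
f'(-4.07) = 10.99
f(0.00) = 1.49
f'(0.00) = 0.12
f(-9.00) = -144.87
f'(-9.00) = 39.18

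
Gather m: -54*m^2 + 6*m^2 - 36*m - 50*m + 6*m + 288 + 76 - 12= -48*m^2 - 80*m + 352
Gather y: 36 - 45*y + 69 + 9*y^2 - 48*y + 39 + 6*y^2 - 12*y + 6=15*y^2 - 105*y + 150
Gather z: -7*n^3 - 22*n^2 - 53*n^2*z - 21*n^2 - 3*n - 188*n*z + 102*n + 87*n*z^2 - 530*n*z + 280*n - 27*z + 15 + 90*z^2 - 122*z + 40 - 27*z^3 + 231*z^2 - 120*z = -7*n^3 - 43*n^2 + 379*n - 27*z^3 + z^2*(87*n + 321) + z*(-53*n^2 - 718*n - 269) + 55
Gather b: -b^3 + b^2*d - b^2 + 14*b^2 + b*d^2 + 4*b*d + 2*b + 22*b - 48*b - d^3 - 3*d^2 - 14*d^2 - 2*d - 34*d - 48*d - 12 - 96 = -b^3 + b^2*(d + 13) + b*(d^2 + 4*d - 24) - d^3 - 17*d^2 - 84*d - 108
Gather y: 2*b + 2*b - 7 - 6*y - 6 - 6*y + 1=4*b - 12*y - 12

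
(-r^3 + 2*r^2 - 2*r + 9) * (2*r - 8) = -2*r^4 + 12*r^3 - 20*r^2 + 34*r - 72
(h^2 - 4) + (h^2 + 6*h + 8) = 2*h^2 + 6*h + 4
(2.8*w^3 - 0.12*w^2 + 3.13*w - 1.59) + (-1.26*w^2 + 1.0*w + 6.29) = 2.8*w^3 - 1.38*w^2 + 4.13*w + 4.7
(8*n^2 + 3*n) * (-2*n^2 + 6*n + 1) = -16*n^4 + 42*n^3 + 26*n^2 + 3*n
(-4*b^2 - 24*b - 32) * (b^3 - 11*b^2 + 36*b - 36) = -4*b^5 + 20*b^4 + 88*b^3 - 368*b^2 - 288*b + 1152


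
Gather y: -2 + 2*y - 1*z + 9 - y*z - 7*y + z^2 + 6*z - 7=y*(-z - 5) + z^2 + 5*z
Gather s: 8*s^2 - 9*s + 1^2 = 8*s^2 - 9*s + 1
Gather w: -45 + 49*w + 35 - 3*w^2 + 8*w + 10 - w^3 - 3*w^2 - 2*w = -w^3 - 6*w^2 + 55*w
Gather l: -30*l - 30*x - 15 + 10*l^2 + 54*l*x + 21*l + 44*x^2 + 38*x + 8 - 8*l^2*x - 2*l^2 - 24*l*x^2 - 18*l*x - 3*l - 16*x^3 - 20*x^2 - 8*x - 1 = l^2*(8 - 8*x) + l*(-24*x^2 + 36*x - 12) - 16*x^3 + 24*x^2 - 8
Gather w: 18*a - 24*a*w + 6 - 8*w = 18*a + w*(-24*a - 8) + 6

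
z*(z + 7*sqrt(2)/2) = z^2 + 7*sqrt(2)*z/2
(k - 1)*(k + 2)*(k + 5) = k^3 + 6*k^2 + 3*k - 10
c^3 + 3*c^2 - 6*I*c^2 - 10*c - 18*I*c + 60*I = (c - 2)*(c + 5)*(c - 6*I)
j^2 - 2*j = j*(j - 2)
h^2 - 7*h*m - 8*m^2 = (h - 8*m)*(h + m)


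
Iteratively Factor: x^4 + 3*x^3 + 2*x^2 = (x)*(x^3 + 3*x^2 + 2*x) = x*(x + 1)*(x^2 + 2*x) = x^2*(x + 1)*(x + 2)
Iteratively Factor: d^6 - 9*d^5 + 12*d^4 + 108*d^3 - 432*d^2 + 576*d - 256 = (d + 4)*(d^5 - 13*d^4 + 64*d^3 - 148*d^2 + 160*d - 64) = (d - 1)*(d + 4)*(d^4 - 12*d^3 + 52*d^2 - 96*d + 64) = (d - 2)*(d - 1)*(d + 4)*(d^3 - 10*d^2 + 32*d - 32) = (d - 4)*(d - 2)*(d - 1)*(d + 4)*(d^2 - 6*d + 8) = (d - 4)*(d - 2)^2*(d - 1)*(d + 4)*(d - 4)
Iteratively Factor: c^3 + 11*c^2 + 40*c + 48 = (c + 4)*(c^2 + 7*c + 12) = (c + 3)*(c + 4)*(c + 4)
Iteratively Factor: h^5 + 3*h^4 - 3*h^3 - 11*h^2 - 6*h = (h + 3)*(h^4 - 3*h^2 - 2*h) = (h - 2)*(h + 3)*(h^3 + 2*h^2 + h) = h*(h - 2)*(h + 3)*(h^2 + 2*h + 1) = h*(h - 2)*(h + 1)*(h + 3)*(h + 1)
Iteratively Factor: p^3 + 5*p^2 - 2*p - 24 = (p + 3)*(p^2 + 2*p - 8) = (p + 3)*(p + 4)*(p - 2)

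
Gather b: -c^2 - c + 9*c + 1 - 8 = -c^2 + 8*c - 7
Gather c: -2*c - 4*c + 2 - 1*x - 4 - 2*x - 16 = -6*c - 3*x - 18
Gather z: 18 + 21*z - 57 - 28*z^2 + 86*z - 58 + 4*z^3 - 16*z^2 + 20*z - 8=4*z^3 - 44*z^2 + 127*z - 105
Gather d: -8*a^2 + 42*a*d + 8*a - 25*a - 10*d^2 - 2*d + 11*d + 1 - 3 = -8*a^2 - 17*a - 10*d^2 + d*(42*a + 9) - 2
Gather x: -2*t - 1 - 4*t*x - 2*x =-2*t + x*(-4*t - 2) - 1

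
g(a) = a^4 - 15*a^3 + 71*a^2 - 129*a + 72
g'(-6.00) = -3465.00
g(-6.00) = 7938.00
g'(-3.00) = -1068.00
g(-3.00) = 1584.00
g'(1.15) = -19.13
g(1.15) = -3.52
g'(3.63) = -15.17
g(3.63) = -4.56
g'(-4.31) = -1897.20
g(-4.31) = 3492.91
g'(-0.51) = -213.66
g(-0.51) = 158.31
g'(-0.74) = -260.34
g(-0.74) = 212.72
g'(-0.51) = -213.66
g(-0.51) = 158.31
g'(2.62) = 6.08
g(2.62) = -1.26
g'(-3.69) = -1466.68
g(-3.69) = 2453.80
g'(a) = 4*a^3 - 45*a^2 + 142*a - 129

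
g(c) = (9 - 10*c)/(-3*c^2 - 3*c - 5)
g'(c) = (9 - 10*c)*(6*c + 3)/(-3*c^2 - 3*c - 5)^2 - 10/(-3*c^2 - 3*c - 5)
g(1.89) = 0.46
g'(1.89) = 0.16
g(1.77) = 0.44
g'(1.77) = 0.20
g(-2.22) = -2.38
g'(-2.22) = -1.11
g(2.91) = 0.51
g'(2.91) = -0.01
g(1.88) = 0.46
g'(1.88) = 0.16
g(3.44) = 0.50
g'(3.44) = -0.04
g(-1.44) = -3.39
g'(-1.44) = -1.32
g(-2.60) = -2.00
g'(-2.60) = -0.87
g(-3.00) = -1.70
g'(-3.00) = -0.67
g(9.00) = 0.29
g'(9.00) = -0.02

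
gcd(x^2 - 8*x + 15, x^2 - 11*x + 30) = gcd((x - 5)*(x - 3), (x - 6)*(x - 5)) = x - 5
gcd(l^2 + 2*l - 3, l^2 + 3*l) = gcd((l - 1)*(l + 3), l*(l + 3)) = l + 3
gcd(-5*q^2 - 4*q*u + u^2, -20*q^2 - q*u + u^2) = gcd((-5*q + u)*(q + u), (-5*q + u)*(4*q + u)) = 5*q - u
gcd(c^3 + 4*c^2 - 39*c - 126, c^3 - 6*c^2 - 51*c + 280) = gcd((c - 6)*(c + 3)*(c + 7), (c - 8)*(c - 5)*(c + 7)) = c + 7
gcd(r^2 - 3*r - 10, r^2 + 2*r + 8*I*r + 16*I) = r + 2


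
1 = 1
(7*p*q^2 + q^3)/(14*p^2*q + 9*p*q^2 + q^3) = q/(2*p + q)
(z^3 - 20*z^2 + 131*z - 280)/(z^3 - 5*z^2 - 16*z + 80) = (z^2 - 15*z + 56)/(z^2 - 16)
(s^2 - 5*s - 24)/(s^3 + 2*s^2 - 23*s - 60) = (s - 8)/(s^2 - s - 20)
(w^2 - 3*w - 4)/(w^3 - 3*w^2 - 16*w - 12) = (w - 4)/(w^2 - 4*w - 12)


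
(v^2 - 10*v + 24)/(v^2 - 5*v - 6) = (v - 4)/(v + 1)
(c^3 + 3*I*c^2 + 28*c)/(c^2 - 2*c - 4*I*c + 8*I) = c*(c + 7*I)/(c - 2)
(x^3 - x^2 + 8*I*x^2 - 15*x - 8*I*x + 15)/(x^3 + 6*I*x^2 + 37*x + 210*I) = (x^2 + x*(-1 + 3*I) - 3*I)/(x^2 + I*x + 42)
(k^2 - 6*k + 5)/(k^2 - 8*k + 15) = (k - 1)/(k - 3)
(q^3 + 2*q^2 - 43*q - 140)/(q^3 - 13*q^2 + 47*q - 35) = (q^2 + 9*q + 20)/(q^2 - 6*q + 5)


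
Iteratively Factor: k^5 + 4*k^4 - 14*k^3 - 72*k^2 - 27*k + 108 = (k + 3)*(k^4 + k^3 - 17*k^2 - 21*k + 36) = (k + 3)^2*(k^3 - 2*k^2 - 11*k + 12) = (k + 3)^3*(k^2 - 5*k + 4) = (k - 4)*(k + 3)^3*(k - 1)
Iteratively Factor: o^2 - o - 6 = (o - 3)*(o + 2)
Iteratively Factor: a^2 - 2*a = (a - 2)*(a)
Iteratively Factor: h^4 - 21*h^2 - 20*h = (h + 1)*(h^3 - h^2 - 20*h) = h*(h + 1)*(h^2 - h - 20) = h*(h - 5)*(h + 1)*(h + 4)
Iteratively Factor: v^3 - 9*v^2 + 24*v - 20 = (v - 2)*(v^2 - 7*v + 10) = (v - 2)^2*(v - 5)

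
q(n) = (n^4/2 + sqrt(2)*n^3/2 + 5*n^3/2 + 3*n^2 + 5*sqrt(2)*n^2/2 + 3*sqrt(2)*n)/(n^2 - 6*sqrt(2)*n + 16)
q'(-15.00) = -8.46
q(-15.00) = 43.16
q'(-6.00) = -1.23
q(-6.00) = 1.60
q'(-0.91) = -0.06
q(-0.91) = -0.02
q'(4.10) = -144.90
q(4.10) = -247.31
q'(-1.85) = 0.01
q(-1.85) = 0.00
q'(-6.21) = -1.36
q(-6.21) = 1.88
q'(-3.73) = -0.21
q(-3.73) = 0.09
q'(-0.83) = -0.06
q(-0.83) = -0.03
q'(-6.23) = -1.37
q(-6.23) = 1.90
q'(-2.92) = -0.04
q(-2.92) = 0.00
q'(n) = (-2*n + 6*sqrt(2))*(n^4/2 + sqrt(2)*n^3/2 + 5*n^3/2 + 3*n^2 + 5*sqrt(2)*n^2/2 + 3*sqrt(2)*n)/(n^2 - 6*sqrt(2)*n + 16)^2 + (2*n^3 + 3*sqrt(2)*n^2/2 + 15*n^2/2 + 6*n + 5*sqrt(2)*n + 3*sqrt(2))/(n^2 - 6*sqrt(2)*n + 16) = (2*n^5 - 17*sqrt(2)*n^4 + 5*n^4 - 60*sqrt(2)*n^3 + 40*n^3 + 6*sqrt(2)*n^2 + 180*n^2 + 192*n + 160*sqrt(2)*n + 96*sqrt(2))/(2*(n^4 - 12*sqrt(2)*n^3 + 104*n^2 - 192*sqrt(2)*n + 256))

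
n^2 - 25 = (n - 5)*(n + 5)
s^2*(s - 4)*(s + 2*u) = s^4 + 2*s^3*u - 4*s^3 - 8*s^2*u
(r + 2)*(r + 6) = r^2 + 8*r + 12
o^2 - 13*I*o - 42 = (o - 7*I)*(o - 6*I)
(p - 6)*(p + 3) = p^2 - 3*p - 18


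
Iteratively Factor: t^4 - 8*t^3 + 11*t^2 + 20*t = (t + 1)*(t^3 - 9*t^2 + 20*t) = (t - 5)*(t + 1)*(t^2 - 4*t) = (t - 5)*(t - 4)*(t + 1)*(t)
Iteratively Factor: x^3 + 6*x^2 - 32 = (x + 4)*(x^2 + 2*x - 8) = (x - 2)*(x + 4)*(x + 4)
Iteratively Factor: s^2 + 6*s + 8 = (s + 2)*(s + 4)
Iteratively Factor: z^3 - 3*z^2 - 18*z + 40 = (z - 5)*(z^2 + 2*z - 8) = (z - 5)*(z - 2)*(z + 4)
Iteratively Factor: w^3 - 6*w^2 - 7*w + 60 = (w + 3)*(w^2 - 9*w + 20) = (w - 4)*(w + 3)*(w - 5)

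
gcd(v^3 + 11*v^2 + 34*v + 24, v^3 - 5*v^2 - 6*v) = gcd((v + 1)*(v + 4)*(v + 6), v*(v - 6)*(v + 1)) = v + 1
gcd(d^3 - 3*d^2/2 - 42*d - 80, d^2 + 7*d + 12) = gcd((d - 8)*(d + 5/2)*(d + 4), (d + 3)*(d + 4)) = d + 4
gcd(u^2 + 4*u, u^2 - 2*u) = u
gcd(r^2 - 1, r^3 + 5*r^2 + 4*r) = r + 1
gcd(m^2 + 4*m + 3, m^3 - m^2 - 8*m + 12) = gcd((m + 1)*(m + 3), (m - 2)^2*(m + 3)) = m + 3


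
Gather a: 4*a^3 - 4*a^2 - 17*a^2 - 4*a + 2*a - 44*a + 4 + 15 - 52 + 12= 4*a^3 - 21*a^2 - 46*a - 21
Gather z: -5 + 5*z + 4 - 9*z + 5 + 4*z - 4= 0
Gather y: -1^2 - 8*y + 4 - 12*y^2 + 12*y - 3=-12*y^2 + 4*y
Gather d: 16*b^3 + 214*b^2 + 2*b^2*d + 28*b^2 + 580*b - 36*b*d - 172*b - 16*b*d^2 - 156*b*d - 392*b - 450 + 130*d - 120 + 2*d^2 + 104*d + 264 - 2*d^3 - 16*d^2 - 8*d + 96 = 16*b^3 + 242*b^2 + 16*b - 2*d^3 + d^2*(-16*b - 14) + d*(2*b^2 - 192*b + 226) - 210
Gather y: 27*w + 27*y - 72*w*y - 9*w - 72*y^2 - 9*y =18*w - 72*y^2 + y*(18 - 72*w)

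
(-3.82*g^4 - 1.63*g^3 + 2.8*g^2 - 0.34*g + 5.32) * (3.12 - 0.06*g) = 0.2292*g^5 - 11.8206*g^4 - 5.2536*g^3 + 8.7564*g^2 - 1.38*g + 16.5984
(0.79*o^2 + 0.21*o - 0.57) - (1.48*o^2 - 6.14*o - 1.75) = -0.69*o^2 + 6.35*o + 1.18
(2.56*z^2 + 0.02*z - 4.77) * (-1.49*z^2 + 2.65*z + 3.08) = -3.8144*z^4 + 6.7542*z^3 + 15.0451*z^2 - 12.5789*z - 14.6916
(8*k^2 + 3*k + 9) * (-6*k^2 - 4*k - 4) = -48*k^4 - 50*k^3 - 98*k^2 - 48*k - 36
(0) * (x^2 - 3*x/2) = 0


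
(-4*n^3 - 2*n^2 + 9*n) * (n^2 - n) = -4*n^5 + 2*n^4 + 11*n^3 - 9*n^2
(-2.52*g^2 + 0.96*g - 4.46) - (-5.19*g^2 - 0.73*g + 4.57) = 2.67*g^2 + 1.69*g - 9.03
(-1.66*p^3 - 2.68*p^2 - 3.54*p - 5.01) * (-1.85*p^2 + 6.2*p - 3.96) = 3.071*p^5 - 5.334*p^4 - 3.4934*p^3 - 2.0667*p^2 - 17.0436*p + 19.8396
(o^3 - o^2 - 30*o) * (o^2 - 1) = o^5 - o^4 - 31*o^3 + o^2 + 30*o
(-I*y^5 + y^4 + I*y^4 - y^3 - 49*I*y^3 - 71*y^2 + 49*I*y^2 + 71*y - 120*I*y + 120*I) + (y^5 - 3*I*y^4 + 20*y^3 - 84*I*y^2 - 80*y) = y^5 - I*y^5 + y^4 - 2*I*y^4 + 19*y^3 - 49*I*y^3 - 71*y^2 - 35*I*y^2 - 9*y - 120*I*y + 120*I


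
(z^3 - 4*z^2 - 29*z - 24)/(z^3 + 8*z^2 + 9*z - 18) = (z^2 - 7*z - 8)/(z^2 + 5*z - 6)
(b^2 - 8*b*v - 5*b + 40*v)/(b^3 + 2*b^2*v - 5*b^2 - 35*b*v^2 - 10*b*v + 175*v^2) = (-b + 8*v)/(-b^2 - 2*b*v + 35*v^2)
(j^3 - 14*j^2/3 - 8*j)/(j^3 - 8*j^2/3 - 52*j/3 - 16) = j/(j + 2)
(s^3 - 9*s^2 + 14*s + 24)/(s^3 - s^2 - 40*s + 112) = (s^2 - 5*s - 6)/(s^2 + 3*s - 28)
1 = 1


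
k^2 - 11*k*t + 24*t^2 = (k - 8*t)*(k - 3*t)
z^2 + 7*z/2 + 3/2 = (z + 1/2)*(z + 3)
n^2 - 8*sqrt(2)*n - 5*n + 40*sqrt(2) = (n - 5)*(n - 8*sqrt(2))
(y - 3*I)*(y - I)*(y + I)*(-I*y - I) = -I*y^4 - 3*y^3 - I*y^3 - 3*y^2 - I*y^2 - 3*y - I*y - 3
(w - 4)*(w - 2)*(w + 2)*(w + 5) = w^4 + w^3 - 24*w^2 - 4*w + 80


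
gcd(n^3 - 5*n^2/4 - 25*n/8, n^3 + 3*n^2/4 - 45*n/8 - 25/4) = n^2 - 5*n/4 - 25/8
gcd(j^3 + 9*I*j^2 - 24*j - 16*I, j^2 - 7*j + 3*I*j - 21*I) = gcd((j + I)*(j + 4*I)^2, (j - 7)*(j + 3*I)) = 1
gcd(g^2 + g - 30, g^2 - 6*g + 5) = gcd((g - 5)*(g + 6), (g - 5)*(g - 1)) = g - 5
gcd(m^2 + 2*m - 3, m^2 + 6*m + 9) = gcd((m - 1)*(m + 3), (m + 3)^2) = m + 3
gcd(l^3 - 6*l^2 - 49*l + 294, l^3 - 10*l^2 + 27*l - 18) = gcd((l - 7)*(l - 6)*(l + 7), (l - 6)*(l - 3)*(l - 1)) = l - 6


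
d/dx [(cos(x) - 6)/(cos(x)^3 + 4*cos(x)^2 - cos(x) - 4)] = (-93*cos(x)/2 - 7*cos(2*x) + cos(3*x)/2 + 3)/((cos(x) + 4)^2*sin(x)^3)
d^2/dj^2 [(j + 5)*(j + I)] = 2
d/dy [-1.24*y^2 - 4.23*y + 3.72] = -2.48*y - 4.23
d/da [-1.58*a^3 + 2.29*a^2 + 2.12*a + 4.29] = -4.74*a^2 + 4.58*a + 2.12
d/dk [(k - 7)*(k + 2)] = 2*k - 5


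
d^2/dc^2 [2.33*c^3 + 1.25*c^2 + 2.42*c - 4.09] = 13.98*c + 2.5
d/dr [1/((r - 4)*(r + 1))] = (3 - 2*r)/(r^4 - 6*r^3 + r^2 + 24*r + 16)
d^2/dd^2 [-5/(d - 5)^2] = -30/(d - 5)^4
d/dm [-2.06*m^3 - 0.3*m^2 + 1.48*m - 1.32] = -6.18*m^2 - 0.6*m + 1.48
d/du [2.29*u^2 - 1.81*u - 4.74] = 4.58*u - 1.81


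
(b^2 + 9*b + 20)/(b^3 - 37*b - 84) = (b + 5)/(b^2 - 4*b - 21)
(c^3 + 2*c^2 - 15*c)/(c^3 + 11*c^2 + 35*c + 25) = c*(c - 3)/(c^2 + 6*c + 5)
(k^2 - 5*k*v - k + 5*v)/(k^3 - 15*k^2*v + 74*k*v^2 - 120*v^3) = (k - 1)/(k^2 - 10*k*v + 24*v^2)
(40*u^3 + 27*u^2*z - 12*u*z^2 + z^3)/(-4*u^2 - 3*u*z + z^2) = (40*u^2 - 13*u*z + z^2)/(-4*u + z)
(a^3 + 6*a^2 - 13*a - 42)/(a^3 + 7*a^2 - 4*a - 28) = (a - 3)/(a - 2)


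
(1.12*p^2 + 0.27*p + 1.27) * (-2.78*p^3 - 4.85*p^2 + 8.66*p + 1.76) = -3.1136*p^5 - 6.1826*p^4 + 4.8591*p^3 - 1.8501*p^2 + 11.4734*p + 2.2352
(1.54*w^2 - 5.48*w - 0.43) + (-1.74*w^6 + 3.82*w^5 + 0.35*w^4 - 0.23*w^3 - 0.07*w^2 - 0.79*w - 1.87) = -1.74*w^6 + 3.82*w^5 + 0.35*w^4 - 0.23*w^3 + 1.47*w^2 - 6.27*w - 2.3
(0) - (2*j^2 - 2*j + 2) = -2*j^2 + 2*j - 2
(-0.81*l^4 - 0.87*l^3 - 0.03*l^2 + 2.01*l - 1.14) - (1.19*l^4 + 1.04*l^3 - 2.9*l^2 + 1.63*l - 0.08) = -2.0*l^4 - 1.91*l^3 + 2.87*l^2 + 0.38*l - 1.06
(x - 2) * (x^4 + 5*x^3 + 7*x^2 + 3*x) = x^5 + 3*x^4 - 3*x^3 - 11*x^2 - 6*x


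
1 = 1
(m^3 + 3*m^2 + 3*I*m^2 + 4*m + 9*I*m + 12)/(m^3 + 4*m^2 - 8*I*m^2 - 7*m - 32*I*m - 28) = (m^2 + m*(3 + 4*I) + 12*I)/(m^2 + m*(4 - 7*I) - 28*I)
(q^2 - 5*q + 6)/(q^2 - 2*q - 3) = (q - 2)/(q + 1)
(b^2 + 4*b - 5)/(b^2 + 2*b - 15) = (b - 1)/(b - 3)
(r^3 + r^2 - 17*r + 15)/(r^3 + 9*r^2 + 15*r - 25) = (r - 3)/(r + 5)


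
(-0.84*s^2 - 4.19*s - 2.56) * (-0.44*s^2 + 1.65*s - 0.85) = 0.3696*s^4 + 0.4576*s^3 - 5.0731*s^2 - 0.6625*s + 2.176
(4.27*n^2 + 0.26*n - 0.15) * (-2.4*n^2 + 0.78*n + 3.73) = -10.248*n^4 + 2.7066*n^3 + 16.4899*n^2 + 0.8528*n - 0.5595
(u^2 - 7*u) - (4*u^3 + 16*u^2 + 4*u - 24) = -4*u^3 - 15*u^2 - 11*u + 24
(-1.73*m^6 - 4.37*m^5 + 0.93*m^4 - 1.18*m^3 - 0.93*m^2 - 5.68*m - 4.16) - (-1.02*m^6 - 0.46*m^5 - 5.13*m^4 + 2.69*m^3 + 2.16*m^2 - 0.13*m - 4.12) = -0.71*m^6 - 3.91*m^5 + 6.06*m^4 - 3.87*m^3 - 3.09*m^2 - 5.55*m - 0.04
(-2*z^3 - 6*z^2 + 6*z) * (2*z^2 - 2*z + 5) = -4*z^5 - 8*z^4 + 14*z^3 - 42*z^2 + 30*z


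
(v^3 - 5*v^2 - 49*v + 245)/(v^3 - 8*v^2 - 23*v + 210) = (v^2 + 2*v - 35)/(v^2 - v - 30)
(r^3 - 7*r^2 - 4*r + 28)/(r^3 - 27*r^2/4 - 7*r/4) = 4*(r^2 - 4)/(r*(4*r + 1))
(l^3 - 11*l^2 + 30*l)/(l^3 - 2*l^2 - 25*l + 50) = l*(l - 6)/(l^2 + 3*l - 10)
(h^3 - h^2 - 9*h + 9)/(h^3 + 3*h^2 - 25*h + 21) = (h + 3)/(h + 7)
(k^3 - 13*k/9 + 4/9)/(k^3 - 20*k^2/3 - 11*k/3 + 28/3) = (k - 1/3)/(k - 7)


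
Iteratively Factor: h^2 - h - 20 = (h + 4)*(h - 5)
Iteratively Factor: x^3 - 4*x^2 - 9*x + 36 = (x - 4)*(x^2 - 9) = (x - 4)*(x + 3)*(x - 3)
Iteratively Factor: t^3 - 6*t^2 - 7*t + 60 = (t + 3)*(t^2 - 9*t + 20) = (t - 5)*(t + 3)*(t - 4)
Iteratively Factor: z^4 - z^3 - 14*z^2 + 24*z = (z - 2)*(z^3 + z^2 - 12*z) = z*(z - 2)*(z^2 + z - 12) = z*(z - 2)*(z + 4)*(z - 3)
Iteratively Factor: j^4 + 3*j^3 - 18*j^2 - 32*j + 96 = (j - 3)*(j^3 + 6*j^2 - 32) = (j - 3)*(j + 4)*(j^2 + 2*j - 8) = (j - 3)*(j + 4)^2*(j - 2)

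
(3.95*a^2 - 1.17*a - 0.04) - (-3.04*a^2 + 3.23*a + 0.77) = 6.99*a^2 - 4.4*a - 0.81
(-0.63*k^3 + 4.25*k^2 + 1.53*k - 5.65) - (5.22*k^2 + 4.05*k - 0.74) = -0.63*k^3 - 0.97*k^2 - 2.52*k - 4.91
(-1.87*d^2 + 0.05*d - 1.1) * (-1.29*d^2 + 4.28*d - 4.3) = 2.4123*d^4 - 8.0681*d^3 + 9.674*d^2 - 4.923*d + 4.73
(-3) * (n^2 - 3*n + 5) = -3*n^2 + 9*n - 15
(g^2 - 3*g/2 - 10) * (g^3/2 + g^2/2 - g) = g^5/2 - g^4/4 - 27*g^3/4 - 7*g^2/2 + 10*g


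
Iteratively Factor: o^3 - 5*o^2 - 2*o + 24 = (o - 3)*(o^2 - 2*o - 8) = (o - 3)*(o + 2)*(o - 4)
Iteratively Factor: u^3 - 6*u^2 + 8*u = (u)*(u^2 - 6*u + 8) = u*(u - 2)*(u - 4)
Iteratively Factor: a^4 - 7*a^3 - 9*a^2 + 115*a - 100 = (a - 1)*(a^3 - 6*a^2 - 15*a + 100) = (a - 5)*(a - 1)*(a^2 - a - 20) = (a - 5)^2*(a - 1)*(a + 4)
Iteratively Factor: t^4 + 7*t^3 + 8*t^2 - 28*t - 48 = (t - 2)*(t^3 + 9*t^2 + 26*t + 24) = (t - 2)*(t + 2)*(t^2 + 7*t + 12) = (t - 2)*(t + 2)*(t + 3)*(t + 4)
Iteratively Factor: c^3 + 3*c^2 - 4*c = (c + 4)*(c^2 - c) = c*(c + 4)*(c - 1)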